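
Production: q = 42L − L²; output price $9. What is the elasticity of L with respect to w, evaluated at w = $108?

From P·MP_L = w with MP_L = 42 − 2L, labor demand is L(w) = (42 − w/9)/2.
dL/dw = −1/(18) = -1/18.
At w = 108, L = 15, so ε = (dL/dw)·(w/L) = (-1/18)·(108/15) = -0.4.

ε = -0.4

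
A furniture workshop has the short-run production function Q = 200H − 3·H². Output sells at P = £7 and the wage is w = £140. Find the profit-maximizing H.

H* = 30

The marginal product of H is MP_H = 200 − 6H.
A price-taking firm hires until the value of the marginal product equals the wage: P·MP_H = w, so 7·(200 − 6H) = 140.
Then 200 − 6H = 20, giving H = 30.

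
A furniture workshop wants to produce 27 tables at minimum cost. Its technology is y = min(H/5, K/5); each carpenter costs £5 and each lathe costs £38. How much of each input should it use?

H* = 135, K* = 135

With a fixed-proportions technology, the cost-minimizing bundle uses no slack in either input: H/5 = K/5 = y.
So H = 5·27 = 135 and K = 5·27 = 135.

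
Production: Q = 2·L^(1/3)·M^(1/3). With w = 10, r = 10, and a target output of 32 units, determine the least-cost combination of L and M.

Cost minimization requires the marginal rate of technical substitution to equal the input-price ratio: MP_L/MP_M = w/r.
Here MP_L/MP_M = (1/3)·(M/L)/(1/3) = (M/L). Setting this equal to 10/10 = 1 gives M = L.
Substituting into Q = 32: 2·L^(1/3)·(L)^(1/3) = 32.
Solving, L = 64 and M = 64.

L* = 64, M* = 64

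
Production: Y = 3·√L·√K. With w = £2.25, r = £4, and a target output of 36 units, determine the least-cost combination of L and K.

L* = 16, K* = 9

Cost minimization requires the marginal rate of technical substitution to equal the input-price ratio: MP_L/MP_K = w/r.
Here MP_L/MP_K = (1/2)·(K/L)/(1/2) = (K/L). Setting this equal to 2.25/4 = 0.5625 gives K = 0.5625L.
Substituting into Y = 36: 3·L^(1/2)·(0.5625L)^(1/2) = 36.
Solving, L = 16 and K = 9.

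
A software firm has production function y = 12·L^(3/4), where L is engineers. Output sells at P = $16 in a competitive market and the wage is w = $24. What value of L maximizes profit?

MP_L = (3/4)·12·L^(-1/4) = 9·L^(-1/4).
Profit maximization for a price taker requires P·MP_L = w: 16·9·L^(-1/4) = 24.
So L^(-1/4) = 1/6, which gives L = 1296.

L* = 1296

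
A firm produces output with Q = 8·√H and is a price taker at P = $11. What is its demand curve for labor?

MP_H = (1/2)·8·H^(-1/2) = 4·H^(-1/2).
Setting P·MP_H = w: 44·H^(-1/2) = w.
Solving for H: H^(-1/2) = w/44, so H = (44/w)^(2).

H(w) = 1936/w²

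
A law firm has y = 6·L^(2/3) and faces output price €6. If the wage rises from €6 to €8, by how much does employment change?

ΔL = -37

From P·MP_L = w with MP_L = 4·L^(-1/3), the labor demand is L(w) = (24/w)^(3).
At w = 6: L = 64. At w = 8: L = 27.
ΔL = 27 − 64 = -37.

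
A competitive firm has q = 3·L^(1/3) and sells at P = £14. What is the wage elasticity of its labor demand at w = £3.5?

ε = -1.5

MP_L = (1/3)·3·L^(-2/3), so P·MP_L = w gives 14·L^(-2/3) = w.
Solving, L(w) = (14/w)^(3/2). This is a constant-elasticity form: L ∝ w^(−3/2), so ε = −3/2.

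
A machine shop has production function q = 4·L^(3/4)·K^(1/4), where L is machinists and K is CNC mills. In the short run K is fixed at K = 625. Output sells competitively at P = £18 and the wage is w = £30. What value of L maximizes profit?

L* = 6561

With K = 625, MP_L = (3/4)·4·L^(-1/4)·625^(1/4) = 15·L^(-1/4).
Profit maximization for a price taker requires P·MP_L = w: 18·15·L^(-1/4) = 30.
So L^(-1/4) = 1/9, which gives L = 6561.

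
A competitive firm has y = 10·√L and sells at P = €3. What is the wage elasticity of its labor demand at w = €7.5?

ε = -2

MP_L = (1/2)·10·L^(-1/2), so P·MP_L = w gives 15·L^(-1/2) = w.
Solving, L(w) = (15/w)^(2). This is a constant-elasticity form: L ∝ w^(−2), so ε = −2.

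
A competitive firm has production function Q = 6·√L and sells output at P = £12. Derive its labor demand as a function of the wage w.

MP_L = (1/2)·6·L^(-1/2) = 3·L^(-1/2).
Setting P·MP_L = w: 36·L^(-1/2) = w.
Solving for L: L^(-1/2) = w/36, so L = (36/w)^(2).

L(w) = 1296/w²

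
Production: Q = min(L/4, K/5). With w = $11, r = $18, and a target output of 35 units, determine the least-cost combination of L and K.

With a fixed-proportions technology, the cost-minimizing bundle uses no slack in either input: L/4 = K/5 = Q.
So L = 4·35 = 140 and K = 5·35 = 175.

L* = 140, K* = 175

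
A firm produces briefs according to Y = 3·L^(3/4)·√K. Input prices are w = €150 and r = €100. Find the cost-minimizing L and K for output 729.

L* = 81, K* = 81

Cost minimization requires the marginal rate of technical substitution to equal the input-price ratio: MP_L/MP_K = w/r.
Here MP_L/MP_K = (3/4)·(K/L)/(1/2) = 1.5·(K/L). Setting this equal to 150/100 = 1.5 gives K = L.
Substituting into Y = 729: 3·L^(3/4)·(L)^(1/2) = 729.
Solving, L = 81 and K = 81.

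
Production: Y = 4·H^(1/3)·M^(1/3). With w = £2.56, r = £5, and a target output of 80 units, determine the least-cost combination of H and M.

H* = 125, M* = 64

Cost minimization requires the marginal rate of technical substitution to equal the input-price ratio: MP_H/MP_M = w/r.
Here MP_H/MP_M = (1/3)·(M/H)/(1/3) = (M/H). Setting this equal to 2.56/5 = 0.512 gives M = 0.512H.
Substituting into Y = 80: 4·H^(1/3)·(0.512H)^(1/3) = 80.
Solving, H = 125 and M = 64.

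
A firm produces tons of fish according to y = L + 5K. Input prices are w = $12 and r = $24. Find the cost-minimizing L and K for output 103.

L* = 0, K* = 20.6

The inputs are perfect substitutes, so the firm uses whichever has the lower cost per unit of output.
Cost per unit of output via L is 12; via K it is 4.8. K is cheaper.
Producing y = 103 with K alone: L = 0, K = 20.6.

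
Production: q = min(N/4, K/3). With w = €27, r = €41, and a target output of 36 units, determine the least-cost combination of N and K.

With a fixed-proportions technology, the cost-minimizing bundle uses no slack in either input: N/4 = K/3 = q.
So N = 4·36 = 144 and K = 3·36 = 108.

N* = 144, K* = 108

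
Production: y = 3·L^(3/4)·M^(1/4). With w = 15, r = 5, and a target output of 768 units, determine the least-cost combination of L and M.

L* = 256, M* = 256

Cost minimization requires the marginal rate of technical substitution to equal the input-price ratio: MP_L/MP_M = w/r.
Here MP_L/MP_M = (3/4)·(M/L)/(1/4) = 3·(M/L). Setting this equal to 15/5 = 3 gives M = L.
Substituting into y = 768: 3·L^(3/4)·(L)^(1/4) = 768.
Solving, L = 256 and M = 256.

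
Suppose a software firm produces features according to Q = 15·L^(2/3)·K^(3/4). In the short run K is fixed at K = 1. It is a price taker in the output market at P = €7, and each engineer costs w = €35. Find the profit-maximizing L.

L* = 8

With K = 1, MP_L = (2/3)·15·L^(-1/3)·1^(3/4) = 10·L^(-1/3).
Profit maximization for a price taker requires P·MP_L = w: 7·10·L^(-1/3) = 35.
So L^(-1/3) = 0.5, which gives L = 8.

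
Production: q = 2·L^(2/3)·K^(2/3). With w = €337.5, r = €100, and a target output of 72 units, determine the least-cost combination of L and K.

Cost minimization requires the marginal rate of technical substitution to equal the input-price ratio: MP_L/MP_K = w/r.
Here MP_L/MP_K = (2/3)·(K/L)/(2/3) = (K/L). Setting this equal to 337.5/100 = 3.375 gives K = 3.375L.
Substituting into q = 72: 2·L^(2/3)·(3.375L)^(2/3) = 72.
Solving, L = 8 and K = 27.

L* = 8, K* = 27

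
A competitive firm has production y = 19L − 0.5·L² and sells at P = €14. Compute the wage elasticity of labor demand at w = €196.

From P·MP_L = w with MP_L = 19 − L, labor demand is L(w) = 19 − w/14.
dL/dw = −1/(14) = -1/14.
At w = 196, L = 5, so ε = (dL/dw)·(w/L) = (-1/14)·(196/5) = -2.8.

ε = -2.8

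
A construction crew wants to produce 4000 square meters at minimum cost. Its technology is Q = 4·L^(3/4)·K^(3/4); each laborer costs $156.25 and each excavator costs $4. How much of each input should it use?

L* = 16, K* = 625

Cost minimization requires the marginal rate of technical substitution to equal the input-price ratio: MP_L/MP_K = w/r.
Here MP_L/MP_K = (3/4)·(K/L)/(3/4) = (K/L). Setting this equal to 156.25/4 = 39.0625 gives K = 39.0625L.
Substituting into Q = 4000: 4·L^(3/4)·(39.0625L)^(3/4) = 4000.
Solving, L = 16 and K = 625.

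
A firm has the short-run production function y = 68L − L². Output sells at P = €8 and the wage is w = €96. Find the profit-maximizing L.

The marginal product of L is MP_L = 68 − 2L.
A price-taking firm hires until the value of the marginal product equals the wage: P·MP_L = w, so 8·(68 − 2L) = 96.
Then 68 − 2L = 12, giving L = 28.

L* = 28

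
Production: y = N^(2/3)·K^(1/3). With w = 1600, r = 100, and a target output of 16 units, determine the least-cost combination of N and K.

N* = 8, K* = 64

Cost minimization requires the marginal rate of technical substitution to equal the input-price ratio: MP_N/MP_K = w/r.
Here MP_N/MP_K = (2/3)·(K/N)/(1/3) = 2·(K/N). Setting this equal to 1600/100 = 16 gives K = 8N.
Substituting into y = 16: N^(2/3)·(8N)^(1/3) = 16.
Solving, N = 8 and K = 64.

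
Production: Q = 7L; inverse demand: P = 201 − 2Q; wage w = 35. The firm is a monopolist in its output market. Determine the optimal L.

Marginal revenue from the inverse demand is MR = 201 − 4Q.
The marginal product is MP_L = 7.
A monopolist hires until marginal revenue product equals the wage: MR·MP_L = w.
(201 − 28L)·7 = 35, so L = 7.

L* = 7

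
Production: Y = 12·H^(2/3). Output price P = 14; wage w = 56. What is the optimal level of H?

H* = 8

MP_H = (2/3)·12·H^(-1/3) = 8·H^(-1/3).
Profit maximization for a price taker requires P·MP_H = w: 14·8·H^(-1/3) = 56.
So H^(-1/3) = 0.5, which gives H = 8.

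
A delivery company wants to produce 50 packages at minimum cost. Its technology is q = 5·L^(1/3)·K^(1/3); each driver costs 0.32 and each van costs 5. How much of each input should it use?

L* = 125, K* = 8

Cost minimization requires the marginal rate of technical substitution to equal the input-price ratio: MP_L/MP_K = w/r.
Here MP_L/MP_K = (1/3)·(K/L)/(1/3) = (K/L). Setting this equal to 0.32/5 = 0.064 gives K = 0.064L.
Substituting into q = 50: 5·L^(1/3)·(0.064L)^(1/3) = 50.
Solving, L = 125 and K = 8.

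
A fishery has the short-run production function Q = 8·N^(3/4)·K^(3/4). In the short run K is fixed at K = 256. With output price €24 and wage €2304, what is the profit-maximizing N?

With K = 256, MP_N = (3/4)·8·N^(-1/4)·256^(3/4) = 384·N^(-1/4).
Profit maximization for a price taker requires P·MP_N = w: 24·384·N^(-1/4) = 2304.
So N^(-1/4) = 0.25, which gives N = 256.

N* = 256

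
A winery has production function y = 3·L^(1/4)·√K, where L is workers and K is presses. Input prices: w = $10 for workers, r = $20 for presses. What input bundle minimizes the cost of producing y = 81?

L* = 81, K* = 81

Cost minimization requires the marginal rate of technical substitution to equal the input-price ratio: MP_L/MP_K = w/r.
Here MP_L/MP_K = (1/4)·(K/L)/(1/2) = 0.5·(K/L). Setting this equal to 10/20 = 0.5 gives K = L.
Substituting into y = 81: 3·L^(1/4)·(L)^(1/2) = 81.
Solving, L = 81 and K = 81.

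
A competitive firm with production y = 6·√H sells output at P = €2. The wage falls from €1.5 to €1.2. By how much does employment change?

ΔH = 9

From P·MP_H = w with MP_H = 3·H^(-1/2), the labor demand is H(w) = (6/w)^(2).
At w = 1.5: H = 16. At w = 1.2: H = 25.
ΔH = 25 − 16 = 9.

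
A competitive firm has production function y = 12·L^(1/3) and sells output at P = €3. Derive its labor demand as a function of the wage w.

MP_L = (1/3)·12·L^(-2/3) = 4·L^(-2/3).
Setting P·MP_L = w: 12·L^(-2/3) = w.
Solving for L: L^(-2/3) = w/12, so L = (12/w)^(3/2).

L(w) = (12/w)^(3/2)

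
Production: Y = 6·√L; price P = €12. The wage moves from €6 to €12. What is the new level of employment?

From P·MP_L = w with MP_L = 3·L^(-1/2), the labor demand is L(w) = (36/w)^(2).
At w = 6: L = 36. At w = 12: L = 9.

L* = 9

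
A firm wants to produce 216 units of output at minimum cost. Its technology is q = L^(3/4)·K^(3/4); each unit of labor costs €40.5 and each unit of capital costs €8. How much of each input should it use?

Cost minimization requires the marginal rate of technical substitution to equal the input-price ratio: MP_L/MP_K = w/r.
Here MP_L/MP_K = (3/4)·(K/L)/(3/4) = (K/L). Setting this equal to 40.5/8 = 5.0625 gives K = 5.0625L.
Substituting into q = 216: L^(3/4)·(5.0625L)^(3/4) = 216.
Solving, L = 16 and K = 81.

L* = 16, K* = 81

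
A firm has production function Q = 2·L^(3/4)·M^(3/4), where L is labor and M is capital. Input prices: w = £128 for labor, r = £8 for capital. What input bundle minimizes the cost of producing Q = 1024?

L* = 16, M* = 256

Cost minimization requires the marginal rate of technical substitution to equal the input-price ratio: MP_L/MP_M = w/r.
Here MP_L/MP_M = (3/4)·(M/L)/(3/4) = (M/L). Setting this equal to 128/8 = 16 gives M = 16L.
Substituting into Q = 1024: 2·L^(3/4)·(16L)^(3/4) = 1024.
Solving, L = 16 and M = 256.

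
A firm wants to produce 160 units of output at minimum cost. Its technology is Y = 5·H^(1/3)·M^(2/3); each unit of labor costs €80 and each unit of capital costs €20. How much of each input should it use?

Cost minimization requires the marginal rate of technical substitution to equal the input-price ratio: MP_H/MP_M = w/r.
Here MP_H/MP_M = (1/3)·(M/H)/(2/3) = 0.5·(M/H). Setting this equal to 80/20 = 4 gives M = 8H.
Substituting into Y = 160: 5·H^(1/3)·(8H)^(2/3) = 160.
Solving, H = 8 and M = 64.

H* = 8, M* = 64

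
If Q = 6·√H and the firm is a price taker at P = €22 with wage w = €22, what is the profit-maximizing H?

MP_H = (1/2)·6·H^(-1/2) = 3·H^(-1/2).
Profit maximization for a price taker requires P·MP_H = w: 22·3·H^(-1/2) = 22.
So H^(-1/2) = 1/3, which gives H = 9.

H* = 9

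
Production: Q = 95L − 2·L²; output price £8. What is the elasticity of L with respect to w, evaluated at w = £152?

ε = -0.25

From P·MP_L = w with MP_L = 95 − 4L, labor demand is L(w) = (95 − w/8)/4.
dL/dw = −1/(32) = -0.03125.
At w = 152, L = 19, so ε = (dL/dw)·(w/L) = (-0.03125)·(152/19) = -0.25.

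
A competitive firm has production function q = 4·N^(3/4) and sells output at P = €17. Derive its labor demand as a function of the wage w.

MP_N = (3/4)·4·N^(-1/4) = 3·N^(-1/4).
Setting P·MP_N = w: 51·N^(-1/4) = w.
Solving for N: N^(-1/4) = w/51, so N = (51/w)^(4).

N(w) = 6765201/w^(4)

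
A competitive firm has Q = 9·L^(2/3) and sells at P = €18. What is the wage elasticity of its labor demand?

MP_L = (2/3)·9·L^(-1/3), so P·MP_L = w gives 108·L^(-1/3) = w.
Solving, L(w) = (108/w)^(3). This is a constant-elasticity form: L ∝ w^(−3), so ε = −3.

ε = -3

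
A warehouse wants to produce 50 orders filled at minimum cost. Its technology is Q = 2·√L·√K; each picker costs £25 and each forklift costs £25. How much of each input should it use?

L* = 25, K* = 25

Cost minimization requires the marginal rate of technical substitution to equal the input-price ratio: MP_L/MP_K = w/r.
Here MP_L/MP_K = (1/2)·(K/L)/(1/2) = (K/L). Setting this equal to 25/25 = 1 gives K = L.
Substituting into Q = 50: 2·L^(1/2)·(L)^(1/2) = 50.
Solving, L = 25 and K = 25.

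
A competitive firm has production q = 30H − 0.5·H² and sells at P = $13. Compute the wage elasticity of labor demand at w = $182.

From P·MP_H = w with MP_H = 30 − H, labor demand is H(w) = 30 − w/13.
dH/dw = −1/(13) = -1/13.
At w = 182, H = 16, so ε = (dH/dw)·(w/H) = (-1/13)·(182/16) = -0.875.

ε = -0.875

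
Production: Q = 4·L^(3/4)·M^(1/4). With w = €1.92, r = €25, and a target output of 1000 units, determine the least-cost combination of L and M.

Cost minimization requires the marginal rate of technical substitution to equal the input-price ratio: MP_L/MP_M = w/r.
Here MP_L/MP_M = (3/4)·(M/L)/(1/4) = 3·(M/L). Setting this equal to 1.92/25 = 0.0768 gives M = 0.0256L.
Substituting into Q = 1000: 4·L^(3/4)·(0.0256L)^(1/4) = 1000.
Solving, L = 625 and M = 16.

L* = 625, M* = 16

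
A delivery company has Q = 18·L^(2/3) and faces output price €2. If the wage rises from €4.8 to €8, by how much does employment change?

ΔL = -98

From P·MP_L = w with MP_L = 12·L^(-1/3), the labor demand is L(w) = (24/w)^(3).
At w = 4.8: L = 125. At w = 8: L = 27.
ΔL = 27 − 125 = -98.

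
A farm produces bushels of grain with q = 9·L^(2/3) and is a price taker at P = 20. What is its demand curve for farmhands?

MP_L = (2/3)·9·L^(-1/3) = 6·L^(-1/3).
Setting P·MP_L = w: 120·L^(-1/3) = w.
Solving for L: L^(-1/3) = w/120, so L = (120/w)^(3).

L(w) = 1728000/w³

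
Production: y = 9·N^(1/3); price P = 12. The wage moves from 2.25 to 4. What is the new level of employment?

From P·MP_N = w with MP_N = 3·N^(-2/3), the labor demand is N(w) = (36/w)^(3/2).
At w = 2.25: N = 64. At w = 4: N = 27.

N* = 27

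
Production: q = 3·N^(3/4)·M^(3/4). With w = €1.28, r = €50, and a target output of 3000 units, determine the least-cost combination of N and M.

N* = 625, M* = 16

Cost minimization requires the marginal rate of technical substitution to equal the input-price ratio: MP_N/MP_M = w/r.
Here MP_N/MP_M = (3/4)·(M/N)/(3/4) = (M/N). Setting this equal to 1.28/50 = 0.0256 gives M = 0.0256N.
Substituting into q = 3000: 3·N^(3/4)·(0.0256N)^(3/4) = 3000.
Solving, N = 625 and M = 16.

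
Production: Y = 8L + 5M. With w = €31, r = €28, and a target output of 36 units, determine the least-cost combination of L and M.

L* = 4.5, M* = 0

The inputs are perfect substitutes, so the firm uses whichever has the lower cost per unit of output.
Cost per unit of output via L is w/8 = 3.875; via M it is r/5 = 5.6. L is cheaper.
Producing Y = 36 with L alone: L = 4.5, M = 0.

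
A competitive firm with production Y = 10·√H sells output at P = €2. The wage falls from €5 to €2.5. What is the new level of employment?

H* = 16

From P·MP_H = w with MP_H = 5·H^(-1/2), the labor demand is H(w) = (10/w)^(2).
At w = 5: H = 4. At w = 2.5: H = 16.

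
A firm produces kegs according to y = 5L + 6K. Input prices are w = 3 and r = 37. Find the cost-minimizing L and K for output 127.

L* = 25.4, K* = 0

The inputs are perfect substitutes, so the firm uses whichever has the lower cost per unit of output.
Cost per unit of output via L is w/5 = 0.6; via K it is r/6 = 37/6. L is cheaper.
Producing y = 127 with L alone: L = 25.4, K = 0.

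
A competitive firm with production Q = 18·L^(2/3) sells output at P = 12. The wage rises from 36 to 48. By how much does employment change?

ΔL = -37

From P·MP_L = w with MP_L = 12·L^(-1/3), the labor demand is L(w) = (144/w)^(3).
At w = 36: L = 64. At w = 48: L = 27.
ΔL = 27 − 64 = -37.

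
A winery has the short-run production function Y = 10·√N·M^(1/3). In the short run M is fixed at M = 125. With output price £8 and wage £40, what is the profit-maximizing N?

With M = 125, MP_N = (1/2)·10·N^(-1/2)·125^(1/3) = 25·N^(-1/2).
Profit maximization for a price taker requires P·MP_N = w: 8·25·N^(-1/2) = 40.
So N^(-1/2) = 0.2, which gives N = 25.

N* = 25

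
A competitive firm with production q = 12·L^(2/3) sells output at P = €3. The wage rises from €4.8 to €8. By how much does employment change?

ΔL = -98

From P·MP_L = w with MP_L = 8·L^(-1/3), the labor demand is L(w) = (24/w)^(3).
At w = 4.8: L = 125. At w = 8: L = 27.
ΔL = 27 − 125 = -98.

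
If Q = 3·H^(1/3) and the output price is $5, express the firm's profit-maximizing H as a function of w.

MP_H = (1/3)·3·H^(-2/3) = H^(-2/3).
Setting P·MP_H = w: 5·H^(-2/3) = w.
Solving for H: H^(-2/3) = w/5, so H = (5/w)^(3/2).

H(w) = (5/w)^(3/2)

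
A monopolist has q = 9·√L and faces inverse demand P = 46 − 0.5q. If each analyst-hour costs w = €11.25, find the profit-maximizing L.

Marginal revenue from the inverse demand is MR = 46 − q.
The marginal product is MP_L = 4.5·L^(-1/2).
A monopolist hires until marginal revenue product equals the wage: MR·MP_L = w.
At L, q = 9·√L. Substituting and solving: (46 − 9·√L)·4.5·L^(-1/2) = 11.25 gives L = 16.

L* = 16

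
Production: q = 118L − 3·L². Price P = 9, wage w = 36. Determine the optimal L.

The marginal product of L is MP_L = 118 − 6L.
A price-taking firm hires until the value of the marginal product equals the wage: P·MP_L = w, so 9·(118 − 6L) = 36.
Then 118 − 6L = 4, giving L = 19.

L* = 19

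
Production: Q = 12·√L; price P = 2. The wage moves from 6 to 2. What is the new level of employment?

From P·MP_L = w with MP_L = 6·L^(-1/2), the labor demand is L(w) = (12/w)^(2).
At w = 6: L = 4. At w = 2: L = 36.

L* = 36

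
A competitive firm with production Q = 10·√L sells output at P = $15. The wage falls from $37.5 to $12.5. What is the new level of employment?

From P·MP_L = w with MP_L = 5·L^(-1/2), the labor demand is L(w) = (75/w)^(2).
At w = 37.5: L = 4. At w = 12.5: L = 36.

L* = 36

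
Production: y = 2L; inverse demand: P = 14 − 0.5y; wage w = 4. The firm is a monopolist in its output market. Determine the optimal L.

L* = 6

Marginal revenue from the inverse demand is MR = 14 − y.
The marginal product is MP_L = 2.
A monopolist hires until marginal revenue product equals the wage: MR·MP_L = w.
(14 − 2L)·2 = 4, so L = 6.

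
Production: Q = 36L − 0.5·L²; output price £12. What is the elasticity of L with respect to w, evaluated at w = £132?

From P·MP_L = w with MP_L = 36 − L, labor demand is L(w) = 36 − w/12.
dL/dw = −1/(12) = -1/12.
At w = 132, L = 25, so ε = (dL/dw)·(w/L) = (-1/12)·(132/25) = -0.44.

ε = -0.44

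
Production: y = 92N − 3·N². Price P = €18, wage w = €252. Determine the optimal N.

The marginal product of N is MP_N = 92 − 6N.
A price-taking firm hires until the value of the marginal product equals the wage: P·MP_N = w, so 18·(92 − 6N) = 252.
Then 92 − 6N = 14, giving N = 13.

N* = 13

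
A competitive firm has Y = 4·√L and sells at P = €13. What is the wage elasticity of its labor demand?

ε = -2

MP_L = (1/2)·4·L^(-1/2), so P·MP_L = w gives 26·L^(-1/2) = w.
Solving, L(w) = (26/w)^(2). This is a constant-elasticity form: L ∝ w^(−2), so ε = −2.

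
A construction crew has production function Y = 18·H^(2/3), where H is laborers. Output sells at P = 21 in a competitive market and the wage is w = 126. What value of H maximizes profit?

H* = 8

MP_H = (2/3)·18·H^(-1/3) = 12·H^(-1/3).
Profit maximization for a price taker requires P·MP_H = w: 21·12·H^(-1/3) = 126.
So H^(-1/3) = 0.5, which gives H = 8.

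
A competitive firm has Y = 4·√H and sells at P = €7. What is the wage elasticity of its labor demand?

MP_H = (1/2)·4·H^(-1/2), so P·MP_H = w gives 14·H^(-1/2) = w.
Solving, H(w) = (14/w)^(2). This is a constant-elasticity form: H ∝ w^(−2), so ε = −2.

ε = -2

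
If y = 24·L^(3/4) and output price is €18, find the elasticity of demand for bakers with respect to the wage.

MP_L = (3/4)·24·L^(-1/4), so P·MP_L = w gives 324·L^(-1/4) = w.
Solving, L(w) = (324/w)^(4). This is a constant-elasticity form: L ∝ w^(−4), so ε = −4.

ε = -4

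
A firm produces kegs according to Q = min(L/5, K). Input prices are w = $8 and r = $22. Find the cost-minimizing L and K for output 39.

L* = 195, K* = 39

With a fixed-proportions technology, the cost-minimizing bundle uses no slack in either input: L/5 = K = Q.
So L = 5·39 = 195 and K = 39.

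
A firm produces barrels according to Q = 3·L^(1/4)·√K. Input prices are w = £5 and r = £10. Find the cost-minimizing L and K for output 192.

Cost minimization requires the marginal rate of technical substitution to equal the input-price ratio: MP_L/MP_K = w/r.
Here MP_L/MP_K = (1/4)·(K/L)/(1/2) = 0.5·(K/L). Setting this equal to 5/10 = 0.5 gives K = L.
Substituting into Q = 192: 3·L^(1/4)·(L)^(1/2) = 192.
Solving, L = 256 and K = 256.

L* = 256, K* = 256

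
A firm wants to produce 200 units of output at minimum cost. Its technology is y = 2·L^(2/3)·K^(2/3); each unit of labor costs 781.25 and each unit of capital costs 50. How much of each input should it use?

Cost minimization requires the marginal rate of technical substitution to equal the input-price ratio: MP_L/MP_K = w/r.
Here MP_L/MP_K = (2/3)·(K/L)/(2/3) = (K/L). Setting this equal to 781.25/50 = 15.625 gives K = 15.625L.
Substituting into y = 200: 2·L^(2/3)·(15.625L)^(2/3) = 200.
Solving, L = 8 and K = 125.

L* = 8, K* = 125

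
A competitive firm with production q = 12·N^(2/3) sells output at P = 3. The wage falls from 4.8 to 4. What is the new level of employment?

From P·MP_N = w with MP_N = 8·N^(-1/3), the labor demand is N(w) = (24/w)^(3).
At w = 4.8: N = 125. At w = 4: N = 216.

N* = 216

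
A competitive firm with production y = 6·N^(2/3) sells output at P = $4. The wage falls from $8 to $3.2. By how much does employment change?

ΔN = 117

From P·MP_N = w with MP_N = 4·N^(-1/3), the labor demand is N(w) = (16/w)^(3).
At w = 8: N = 8. At w = 3.2: N = 125.
ΔN = 125 − 8 = 117.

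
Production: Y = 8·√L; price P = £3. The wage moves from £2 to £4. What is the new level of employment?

From P·MP_L = w with MP_L = 4·L^(-1/2), the labor demand is L(w) = (12/w)^(2).
At w = 2: L = 36. At w = 4: L = 9.

L* = 9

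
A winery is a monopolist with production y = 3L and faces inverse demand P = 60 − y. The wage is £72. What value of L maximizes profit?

Marginal revenue from the inverse demand is MR = 60 − 2y.
The marginal product is MP_L = 3.
A monopolist hires until marginal revenue product equals the wage: MR·MP_L = w.
(60 − 6L)·3 = 72, so L = 6.

L* = 6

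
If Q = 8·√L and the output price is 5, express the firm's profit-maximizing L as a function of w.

L(w) = 400/w²

MP_L = (1/2)·8·L^(-1/2) = 4·L^(-1/2).
Setting P·MP_L = w: 20·L^(-1/2) = w.
Solving for L: L^(-1/2) = w/20, so L = (20/w)^(2).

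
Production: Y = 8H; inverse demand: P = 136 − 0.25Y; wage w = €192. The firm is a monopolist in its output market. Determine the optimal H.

H* = 28

Marginal revenue from the inverse demand is MR = 136 − 0.5Y.
The marginal product is MP_H = 8.
A monopolist hires until marginal revenue product equals the wage: MR·MP_H = w.
(136 − 4H)·8 = 192, so H = 28.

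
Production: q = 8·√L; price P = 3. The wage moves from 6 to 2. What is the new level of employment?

L* = 36

From P·MP_L = w with MP_L = 4·L^(-1/2), the labor demand is L(w) = (12/w)^(2).
At w = 6: L = 4. At w = 2: L = 36.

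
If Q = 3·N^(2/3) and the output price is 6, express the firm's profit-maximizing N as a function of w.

MP_N = (2/3)·3·N^(-1/3) = 2·N^(-1/3).
Setting P·MP_N = w: 12·N^(-1/3) = w.
Solving for N: N^(-1/3) = w/12, so N = (12/w)^(3).

N(w) = 1728/w³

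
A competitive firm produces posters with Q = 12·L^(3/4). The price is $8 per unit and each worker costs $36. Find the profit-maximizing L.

L* = 16

MP_L = (3/4)·12·L^(-1/4) = 9·L^(-1/4).
Profit maximization for a price taker requires P·MP_L = w: 8·9·L^(-1/4) = 36.
So L^(-1/4) = 0.5, which gives L = 16.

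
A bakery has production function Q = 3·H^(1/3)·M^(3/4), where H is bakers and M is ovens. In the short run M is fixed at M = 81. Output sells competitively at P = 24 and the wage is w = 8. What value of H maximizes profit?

H* = 729

With M = 81, MP_H = (1/3)·3·H^(-2/3)·81^(3/4) = 27·H^(-2/3).
Profit maximization for a price taker requires P·MP_H = w: 24·27·H^(-2/3) = 8.
So H^(-2/3) = 1/81, which gives H = 729.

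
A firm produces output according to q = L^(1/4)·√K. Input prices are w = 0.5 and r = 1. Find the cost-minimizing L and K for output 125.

Cost minimization requires the marginal rate of technical substitution to equal the input-price ratio: MP_L/MP_K = w/r.
Here MP_L/MP_K = (1/4)·(K/L)/(1/2) = 0.5·(K/L). Setting this equal to 0.5/1 = 0.5 gives K = L.
Substituting into q = 125: L^(1/4)·(L)^(1/2) = 125.
Solving, L = 625 and K = 625.

L* = 625, K* = 625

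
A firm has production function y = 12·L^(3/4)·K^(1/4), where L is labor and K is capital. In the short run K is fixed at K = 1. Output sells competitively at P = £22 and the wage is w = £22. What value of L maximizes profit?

With K = 1, MP_L = (3/4)·12·L^(-1/4)·1^(1/4) = 9·L^(-1/4).
Profit maximization for a price taker requires P·MP_L = w: 22·9·L^(-1/4) = 22.
So L^(-1/4) = 1/9, which gives L = 6561.

L* = 6561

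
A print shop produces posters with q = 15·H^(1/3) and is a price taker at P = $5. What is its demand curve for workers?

H(w) = (25/w)^(3/2)

MP_H = (1/3)·15·H^(-2/3) = 5·H^(-2/3).
Setting P·MP_H = w: 25·H^(-2/3) = w.
Solving for H: H^(-2/3) = w/25, so H = (25/w)^(3/2).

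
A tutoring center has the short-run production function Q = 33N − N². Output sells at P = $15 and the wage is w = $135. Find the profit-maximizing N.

N* = 12

The marginal product of N is MP_N = 33 − 2N.
A price-taking firm hires until the value of the marginal product equals the wage: P·MP_N = w, so 15·(33 − 2N) = 135.
Then 33 − 2N = 9, giving N = 12.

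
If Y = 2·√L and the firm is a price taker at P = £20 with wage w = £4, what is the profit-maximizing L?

L* = 25

MP_L = (1/2)·2·L^(-1/2) = L^(-1/2).
Profit maximization for a price taker requires P·MP_L = w: 20·L^(-1/2) = 4.
So L^(-1/2) = 0.2, which gives L = 25.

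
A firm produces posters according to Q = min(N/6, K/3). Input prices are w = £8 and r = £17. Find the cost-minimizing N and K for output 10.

N* = 60, K* = 30

With a fixed-proportions technology, the cost-minimizing bundle uses no slack in either input: N/6 = K/3 = Q.
So N = 6·10 = 60 and K = 3·10 = 30.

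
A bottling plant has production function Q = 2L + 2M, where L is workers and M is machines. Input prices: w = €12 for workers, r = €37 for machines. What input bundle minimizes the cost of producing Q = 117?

The inputs are perfect substitutes, so the firm uses whichever has the lower cost per unit of output.
Cost per unit of output via L is w/2 = 6; via M it is r/2 = 18.5. L is cheaper.
Producing Q = 117 with L alone: L = 58.5, M = 0.

L* = 58.5, M* = 0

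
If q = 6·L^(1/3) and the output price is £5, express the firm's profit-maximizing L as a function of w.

L(w) = (10/w)^(3/2)

MP_L = (1/3)·6·L^(-2/3) = 2·L^(-2/3).
Setting P·MP_L = w: 10·L^(-2/3) = w.
Solving for L: L^(-2/3) = w/10, so L = (10/w)^(3/2).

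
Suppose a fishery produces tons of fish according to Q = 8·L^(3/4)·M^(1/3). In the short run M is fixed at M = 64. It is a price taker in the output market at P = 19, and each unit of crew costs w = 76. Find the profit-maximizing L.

L* = 1296

With M = 64, MP_L = (3/4)·8·L^(-1/4)·64^(1/3) = 24·L^(-1/4).
Profit maximization for a price taker requires P·MP_L = w: 19·24·L^(-1/4) = 76.
So L^(-1/4) = 1/6, which gives L = 1296.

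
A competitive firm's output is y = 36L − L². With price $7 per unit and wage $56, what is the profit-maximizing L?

The marginal product of L is MP_L = 36 − 2L.
A price-taking firm hires until the value of the marginal product equals the wage: P·MP_L = w, so 7·(36 − 2L) = 56.
Then 36 − 2L = 8, giving L = 14.

L* = 14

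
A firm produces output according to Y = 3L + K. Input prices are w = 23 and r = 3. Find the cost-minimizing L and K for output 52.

L* = 0, K* = 52

The inputs are perfect substitutes, so the firm uses whichever has the lower cost per unit of output.
Cost per unit of output via L is 23/3; via K it is 3. K is cheaper.
Producing Y = 52 with K alone: L = 0, K = 52.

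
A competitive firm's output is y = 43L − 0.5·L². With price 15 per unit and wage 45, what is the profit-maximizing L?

The marginal product of L is MP_L = 43 − L.
A price-taking firm hires until the value of the marginal product equals the wage: P·MP_L = w, so 15·(43 − L) = 45.
Then 43 − L = 3, giving L = 40.

L* = 40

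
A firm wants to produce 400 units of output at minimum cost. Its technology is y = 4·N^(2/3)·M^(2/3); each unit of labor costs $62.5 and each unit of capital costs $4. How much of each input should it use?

N* = 8, M* = 125

Cost minimization requires the marginal rate of technical substitution to equal the input-price ratio: MP_N/MP_M = w/r.
Here MP_N/MP_M = (2/3)·(M/N)/(2/3) = (M/N). Setting this equal to 62.5/4 = 15.625 gives M = 15.625N.
Substituting into y = 400: 4·N^(2/3)·(15.625N)^(2/3) = 400.
Solving, N = 8 and M = 125.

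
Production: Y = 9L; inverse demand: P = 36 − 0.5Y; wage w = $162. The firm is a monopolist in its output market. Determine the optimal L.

L* = 2

Marginal revenue from the inverse demand is MR = 36 − Y.
The marginal product is MP_L = 9.
A monopolist hires until marginal revenue product equals the wage: MR·MP_L = w.
(36 − 9L)·9 = 162, so L = 2.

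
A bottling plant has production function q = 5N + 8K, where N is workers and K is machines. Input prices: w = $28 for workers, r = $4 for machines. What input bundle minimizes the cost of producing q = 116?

N* = 0, K* = 14.5

The inputs are perfect substitutes, so the firm uses whichever has the lower cost per unit of output.
Cost per unit of output via N is w/5 = 5.6; via K it is r/8 = 0.5. K is cheaper.
Producing q = 116 with K alone: N = 0, K = 14.5.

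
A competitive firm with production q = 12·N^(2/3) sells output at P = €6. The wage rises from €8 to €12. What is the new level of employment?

From P·MP_N = w with MP_N = 8·N^(-1/3), the labor demand is N(w) = (48/w)^(3).
At w = 8: N = 216. At w = 12: N = 64.

N* = 64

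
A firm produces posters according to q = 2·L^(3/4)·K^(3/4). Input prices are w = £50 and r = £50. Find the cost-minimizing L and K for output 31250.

L* = 625, K* = 625

Cost minimization requires the marginal rate of technical substitution to equal the input-price ratio: MP_L/MP_K = w/r.
Here MP_L/MP_K = (3/4)·(K/L)/(3/4) = (K/L). Setting this equal to 50/50 = 1 gives K = L.
Substituting into q = 31250: 2·L^(3/4)·(L)^(3/4) = 31250.
Solving, L = 625 and K = 625.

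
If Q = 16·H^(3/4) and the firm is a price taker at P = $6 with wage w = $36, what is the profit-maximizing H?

H* = 16

MP_H = (3/4)·16·H^(-1/4) = 12·H^(-1/4).
Profit maximization for a price taker requires P·MP_H = w: 6·12·H^(-1/4) = 36.
So H^(-1/4) = 0.5, which gives H = 16.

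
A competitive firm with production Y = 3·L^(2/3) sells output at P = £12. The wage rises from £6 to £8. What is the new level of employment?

From P·MP_L = w with MP_L = 2·L^(-1/3), the labor demand is L(w) = (24/w)^(3).
At w = 6: L = 64. At w = 8: L = 27.

L* = 27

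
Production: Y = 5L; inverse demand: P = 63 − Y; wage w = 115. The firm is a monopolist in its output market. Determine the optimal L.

L* = 4

Marginal revenue from the inverse demand is MR = 63 − 2Y.
The marginal product is MP_L = 5.
A monopolist hires until marginal revenue product equals the wage: MR·MP_L = w.
(63 − 10L)·5 = 115, so L = 4.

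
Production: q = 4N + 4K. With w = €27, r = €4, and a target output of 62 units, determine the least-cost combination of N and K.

The inputs are perfect substitutes, so the firm uses whichever has the lower cost per unit of output.
Cost per unit of output via N is w/4 = 6.75; via K it is r/4 = 1. K is cheaper.
Producing q = 62 with K alone: N = 0, K = 15.5.

N* = 0, K* = 15.5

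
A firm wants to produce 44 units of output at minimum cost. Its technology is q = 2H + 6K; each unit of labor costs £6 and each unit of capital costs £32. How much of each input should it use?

H* = 22, K* = 0

The inputs are perfect substitutes, so the firm uses whichever has the lower cost per unit of output.
Cost per unit of output via H is w/2 = 3; via K it is r/6 = 16/3. H is cheaper.
Producing q = 44 with H alone: H = 22, K = 0.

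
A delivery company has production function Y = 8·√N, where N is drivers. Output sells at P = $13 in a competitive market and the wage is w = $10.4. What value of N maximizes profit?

MP_N = (1/2)·8·N^(-1/2) = 4·N^(-1/2).
Profit maximization for a price taker requires P·MP_N = w: 13·4·N^(-1/2) = 10.4.
So N^(-1/2) = 0.2, which gives N = 25.

N* = 25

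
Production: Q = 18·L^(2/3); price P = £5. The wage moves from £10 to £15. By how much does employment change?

From P·MP_L = w with MP_L = 12·L^(-1/3), the labor demand is L(w) = (60/w)^(3).
At w = 10: L = 216. At w = 15: L = 64.
ΔL = 64 − 216 = -152.

ΔL = -152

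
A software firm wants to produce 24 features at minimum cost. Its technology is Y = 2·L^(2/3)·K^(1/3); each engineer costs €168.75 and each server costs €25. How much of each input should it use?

L* = 8, K* = 27

Cost minimization requires the marginal rate of technical substitution to equal the input-price ratio: MP_L/MP_K = w/r.
Here MP_L/MP_K = (2/3)·(K/L)/(1/3) = 2·(K/L). Setting this equal to 168.75/25 = 6.75 gives K = 3.375L.
Substituting into Y = 24: 2·L^(2/3)·(3.375L)^(1/3) = 24.
Solving, L = 8 and K = 27.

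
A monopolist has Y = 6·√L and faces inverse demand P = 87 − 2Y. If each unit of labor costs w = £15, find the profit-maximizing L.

L* = 9

Marginal revenue from the inverse demand is MR = 87 − 4Y.
The marginal product is MP_L = 3·L^(-1/2).
A monopolist hires until marginal revenue product equals the wage: MR·MP_L = w.
At L, Y = 6·√L. Substituting and solving: (87 − 24·√L)·3·L^(-1/2) = 15 gives L = 9.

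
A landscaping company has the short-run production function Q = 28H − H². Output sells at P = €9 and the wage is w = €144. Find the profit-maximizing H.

The marginal product of H is MP_H = 28 − 2H.
A price-taking firm hires until the value of the marginal product equals the wage: P·MP_H = w, so 9·(28 − 2H) = 144.
Then 28 − 2H = 16, giving H = 6.

H* = 6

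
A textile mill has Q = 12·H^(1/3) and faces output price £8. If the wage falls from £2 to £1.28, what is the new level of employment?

H* = 125

From P·MP_H = w with MP_H = 4·H^(-2/3), the labor demand is H(w) = (32/w)^(3/2).
At w = 2: H = 64. At w = 1.28: H = 125.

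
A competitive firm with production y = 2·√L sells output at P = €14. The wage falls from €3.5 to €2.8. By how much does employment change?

From P·MP_L = w with MP_L = L^(-1/2), the labor demand is L(w) = (14/w)^(2).
At w = 3.5: L = 16. At w = 2.8: L = 25.
ΔL = 25 − 16 = 9.

ΔL = 9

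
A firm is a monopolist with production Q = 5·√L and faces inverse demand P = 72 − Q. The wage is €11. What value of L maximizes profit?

Marginal revenue from the inverse demand is MR = 72 − 2Q.
The marginal product is MP_L = 2.5·L^(-1/2).
A monopolist hires until marginal revenue product equals the wage: MR·MP_L = w.
At L, Q = 5·√L. Substituting and solving: (72 − 10·√L)·2.5·L^(-1/2) = 11 gives L = 25.

L* = 25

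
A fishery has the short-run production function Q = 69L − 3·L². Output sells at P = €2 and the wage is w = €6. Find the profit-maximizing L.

L* = 11

The marginal product of L is MP_L = 69 − 6L.
A price-taking firm hires until the value of the marginal product equals the wage: P·MP_L = w, so 2·(69 − 6L) = 6.
Then 69 − 6L = 3, giving L = 11.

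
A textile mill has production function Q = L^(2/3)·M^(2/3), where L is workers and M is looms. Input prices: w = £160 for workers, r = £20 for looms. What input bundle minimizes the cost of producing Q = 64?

Cost minimization requires the marginal rate of technical substitution to equal the input-price ratio: MP_L/MP_M = w/r.
Here MP_L/MP_M = (2/3)·(M/L)/(2/3) = (M/L). Setting this equal to 160/20 = 8 gives M = 8L.
Substituting into Q = 64: L^(2/3)·(8L)^(2/3) = 64.
Solving, L = 8 and M = 64.

L* = 8, M* = 64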